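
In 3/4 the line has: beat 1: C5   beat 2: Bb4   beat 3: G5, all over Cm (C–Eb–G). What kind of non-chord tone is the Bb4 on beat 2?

Escape tone.

The harmony at that moment is C minor triad (C, Eb, G); Bb4 is not a chord tone.
It is approached by step down from C5 and left by leap up to G5.
Step in, leap out, on a weak beat — an escape tone.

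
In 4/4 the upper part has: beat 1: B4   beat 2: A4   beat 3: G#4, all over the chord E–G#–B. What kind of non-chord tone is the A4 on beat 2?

The harmony at that moment is E major triad (E, G#, B); A4 is not a chord tone.
It is approached by step down from B4 and left by step down to G#4.
Step in, step out in the same direction — a passing tone.

Passing tone.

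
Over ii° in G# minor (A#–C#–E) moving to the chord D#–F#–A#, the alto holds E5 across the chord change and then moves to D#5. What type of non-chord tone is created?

The harmony at that moment is D# minor triad (D#, F#, A#); E5 is not a chord tone.
It is held over (the same pitch as the preceding E5) and left by step down to D#5.
Held over from the previous chord and resolving down by step — a suspension.

E5 is a suspension.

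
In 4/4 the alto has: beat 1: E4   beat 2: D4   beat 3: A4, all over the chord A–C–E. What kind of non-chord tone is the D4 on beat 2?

The harmony at that moment is A minor triad (A, C, E); D4 is not a chord tone.
It is approached by step down from E4 and left by leap up to A4.
Step in, leap out, on a weak beat — an escape tone.

Escape tone.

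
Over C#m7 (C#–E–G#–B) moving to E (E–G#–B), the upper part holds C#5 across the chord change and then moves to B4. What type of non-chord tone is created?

C#5 is a suspension.

The harmony at that moment is E major triad (E, G#, B); C#5 is not a chord tone.
It is held over (the same pitch as the preceding C#5) and left by step down to B4.
Held over from the previous chord and resolving down by step — a suspension.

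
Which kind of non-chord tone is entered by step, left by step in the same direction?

Approach: by step. Departure: by step, continuing in the same direction.
Stepwise on both sides with no change of direction means the note fills in the space between two different chord tones — a passing tone. (Had it turned back to its starting note it would be a neighbor tone instead.)

Passing tone.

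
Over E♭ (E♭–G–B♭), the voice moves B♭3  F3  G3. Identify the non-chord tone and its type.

The harmony at that moment is E♭ major triad (E♭, G, B♭); F3 is not a chord tone.
It is approached by leap down from B♭3 and left by step up to G3.
Leap in, step out — an appoggiatura.

F3 is an appoggiatura.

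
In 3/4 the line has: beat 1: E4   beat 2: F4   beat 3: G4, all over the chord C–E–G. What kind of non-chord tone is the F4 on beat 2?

The harmony at that moment is C major triad (C, E, G); F4 is not a chord tone.
It is approached by step up from E4 and left by step up to G4.
Step in, step out in the same direction — a passing tone.

Passing tone.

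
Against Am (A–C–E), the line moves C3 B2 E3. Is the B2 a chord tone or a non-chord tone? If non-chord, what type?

The harmony at that moment is A minor triad (A, C, E); B2 is not a chord tone.
It is approached by step down from C3 and left by leap up to E3.
Step in, leap out — an escape tone.

Non-chord tone — an escape tone.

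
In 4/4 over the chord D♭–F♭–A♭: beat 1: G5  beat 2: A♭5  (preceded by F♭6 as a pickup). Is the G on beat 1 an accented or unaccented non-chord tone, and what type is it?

The harmony at that moment is D♭ minor triad (D♭, F♭, A♭); G5 is not a chord tone.
It is approached by leap down from F♭6 and left by step up to A♭5.
Leap in, step out — an appoggiatura.
It falls on the downbeat, so it is accented.

Accented appoggiatura.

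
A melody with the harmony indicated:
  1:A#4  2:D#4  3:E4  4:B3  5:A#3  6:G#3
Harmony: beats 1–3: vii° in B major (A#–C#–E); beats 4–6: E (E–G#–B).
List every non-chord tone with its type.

The harmony at that moment is A# diminished triad (A#, C#, E); D#4 is not a chord tone.
It is approached by leap down from A#4 and left by step up to E4.
Leap in, step out — an appoggiatura.
The harmony at that moment is E major triad (E, G#, B); A#3 is not a chord tone.
It is approached by step down from B3 and left by step down to G#3.
Step in, step out in the same direction — a passing tone.

D#4 (beat 2) — appoggiatura; A#3 (beat 5) — passing tone.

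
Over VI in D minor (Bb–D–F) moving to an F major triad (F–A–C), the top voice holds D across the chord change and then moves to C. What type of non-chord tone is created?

The harmony at that moment is F major triad (F, A, C); D is not a chord tone.
It is held over (the same pitch as the preceding D) and left by step down to C.
Held over from the previous chord and resolving down by step — a suspension.

D is a suspension.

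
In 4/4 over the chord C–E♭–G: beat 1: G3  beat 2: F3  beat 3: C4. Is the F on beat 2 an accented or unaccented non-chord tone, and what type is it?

The harmony at that moment is C minor triad (C, E♭, G); F3 is not a chord tone.
It is approached by step down from G3 and left by leap up to C4.
Step in, leap out — an escape tone.
It falls on a weak beat, so it is unaccented.

Unaccented escape tone.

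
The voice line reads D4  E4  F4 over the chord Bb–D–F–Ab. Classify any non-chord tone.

E4 is a passing tone.

The harmony at that moment is Bb dominant seventh chord (Bb, D, F, Ab); E4 is not a chord tone.
It is approached by step up from D4 and left by step up to F4.
Step in, step out in the same direction — a passing tone.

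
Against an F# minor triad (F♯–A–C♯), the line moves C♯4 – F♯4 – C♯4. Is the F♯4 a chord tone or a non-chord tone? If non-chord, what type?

F# minor triad contains F♯, A, C♯; F♯ is the root, so it is a chord tone.

Chord tone (the root of F# minor triad).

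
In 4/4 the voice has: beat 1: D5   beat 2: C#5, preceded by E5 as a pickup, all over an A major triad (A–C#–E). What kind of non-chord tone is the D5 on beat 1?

The harmony at that moment is A major triad (A, C#, E); D5 is not a chord tone.
It is approached by step down from E5 and left by step down to C#5.
Step in, step out in the same direction — a passing tone.

Passing tone.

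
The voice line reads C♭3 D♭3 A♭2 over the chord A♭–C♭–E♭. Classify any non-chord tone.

D♭3 is an escape tone.

The harmony at that moment is A♭ minor triad (A♭, C♭, E♭); D♭3 is not a chord tone.
It is approached by step up from C♭3 and left by leap down to A♭2.
Step in, leap out — an escape tone.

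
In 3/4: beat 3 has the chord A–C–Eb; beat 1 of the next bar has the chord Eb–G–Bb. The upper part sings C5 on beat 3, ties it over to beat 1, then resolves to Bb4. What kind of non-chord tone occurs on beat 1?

Suspension.

The harmony at that moment is Eb major triad (Eb, G, Bb); C5 is not a chord tone.
It is held over (the same pitch as the preceding C5) and left by step down to Bb4.
Held over from the previous chord and resolving down by step — a suspension.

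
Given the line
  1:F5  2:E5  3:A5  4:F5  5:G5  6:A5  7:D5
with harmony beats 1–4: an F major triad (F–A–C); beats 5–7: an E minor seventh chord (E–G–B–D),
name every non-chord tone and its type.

The harmony at that moment is F major triad (F, A, C); E5 is not a chord tone.
It is approached by step down from F5 and left by leap up to A5.
Step in, leap out — an escape tone.
The harmony at that moment is E minor seventh chord (E, G, B, D); A5 is not a chord tone.
It is approached by step up from G5 and left by leap down to D5.
Step in, leap out — an escape tone.

E5 (beat 2) — escape tone; A5 (beat 6) — escape tone.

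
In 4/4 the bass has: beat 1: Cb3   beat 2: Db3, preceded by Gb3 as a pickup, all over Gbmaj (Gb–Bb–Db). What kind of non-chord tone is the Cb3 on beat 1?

Appoggiatura.

The harmony at that moment is Gb major triad (Gb, Bb, Db); Cb3 is not a chord tone.
It is approached by leap down from Gb3 and left by step up to Db3.
Leap in, step out, metrically accented — an appoggiatura.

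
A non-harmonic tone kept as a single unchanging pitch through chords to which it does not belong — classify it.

Pedal tone.

Approach: none. Departure: none — a single pitch is sustained while the chords change around it, passing through harmonies that do not contain it.
No melodic motion at all; the dissonance is created entirely by the moving harmonies against the stationary note — a pedal tone (pedal point).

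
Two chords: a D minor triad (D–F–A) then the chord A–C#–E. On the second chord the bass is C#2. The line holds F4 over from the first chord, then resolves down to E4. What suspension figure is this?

At the second chord the bass is C#2. The suspended F4 lies a fourth above the bass; after resolving down by step to E4, the interval above the bass becomes a third.
Suspension figures are named by those two intervals: 4–3.

4–3 suspension.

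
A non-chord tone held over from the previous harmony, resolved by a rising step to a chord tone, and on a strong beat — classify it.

Approach: by preparation — the pitch is first a chord tone, then held (tied or repeated) while the harmony changes under it. Departure: up by step. Metric position: strong.
A prepared dissonance that resolves upward by step — a retardation. (The same figure resolving downward would be a suspension.)

Retardation.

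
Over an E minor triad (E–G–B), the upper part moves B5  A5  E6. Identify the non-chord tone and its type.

The harmony at that moment is E minor triad (E, G, B); A5 is not a chord tone.
It is approached by step down from B5 and left by leap up to E6.
Step in, leap out — an escape tone.

A5 is an escape tone.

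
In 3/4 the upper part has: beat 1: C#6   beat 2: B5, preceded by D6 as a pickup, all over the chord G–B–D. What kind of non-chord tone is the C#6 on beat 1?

Passing tone.

The harmony at that moment is G major triad (G, B, D); C#6 is not a chord tone.
It is approached by step down from D6 and left by step down to B5.
Step in, step out in the same direction — a passing tone.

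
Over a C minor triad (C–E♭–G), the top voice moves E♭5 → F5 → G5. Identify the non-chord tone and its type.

The harmony at that moment is C minor triad (C, E♭, G); F5 is not a chord tone.
It is approached by step up from E♭5 and left by step up to G5.
Step in, step out in the same direction — a passing tone.

F5 is a passing tone.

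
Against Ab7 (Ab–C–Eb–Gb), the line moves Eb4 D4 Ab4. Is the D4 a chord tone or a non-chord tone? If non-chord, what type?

The harmony at that moment is Ab dominant seventh chord (Ab, C, Eb, Gb); D4 is not a chord tone.
It is approached by step down from Eb4 and left by leap up to Ab4.
Step in, leap out — an escape tone.

Non-chord tone — an escape tone.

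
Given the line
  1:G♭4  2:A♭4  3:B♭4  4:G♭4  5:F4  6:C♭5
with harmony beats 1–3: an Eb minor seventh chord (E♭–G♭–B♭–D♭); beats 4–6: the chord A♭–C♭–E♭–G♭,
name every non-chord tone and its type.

The harmony at that moment is E♭ minor seventh chord (E♭, G♭, B♭, D♭); A♭4 is not a chord tone.
It is approached by step up from G♭4 and left by step up to B♭4.
Step in, step out in the same direction — a passing tone.
The harmony at that moment is A♭ minor seventh chord (A♭, C♭, E♭, G♭); F4 is not a chord tone.
It is approached by step down from G♭4 and left by leap up to C♭5.
Step in, leap out — an escape tone.

A♭4 (beat 2) — passing tone; F4 (beat 5) — escape tone.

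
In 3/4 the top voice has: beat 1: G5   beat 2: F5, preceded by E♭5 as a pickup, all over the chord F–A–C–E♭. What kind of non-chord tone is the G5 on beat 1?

Appoggiatura.

The harmony at that moment is F dominant seventh chord (F, A, C, E♭); G5 is not a chord tone.
It is approached by leap up from E♭5 and left by step down to F5.
Leap in, step out, metrically accented — an appoggiatura.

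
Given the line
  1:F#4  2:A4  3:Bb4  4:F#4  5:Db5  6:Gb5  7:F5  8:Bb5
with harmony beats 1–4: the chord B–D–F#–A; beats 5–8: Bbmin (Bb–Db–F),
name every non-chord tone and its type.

Bb4 (beat 3) — escape tone; Gb5 (beat 6) — appoggiatura.

The harmony at that moment is B minor seventh chord (B, D, F#, A); Bb4 is not a chord tone.
It is approached by step up from A4 and left by leap down to F#4.
Step in, leap out — an escape tone.
The harmony at that moment is Bb minor triad (Bb, Db, F); Gb5 is not a chord tone.
It is approached by leap up from Db5 and left by step down to F5.
Leap in, step out — an appoggiatura.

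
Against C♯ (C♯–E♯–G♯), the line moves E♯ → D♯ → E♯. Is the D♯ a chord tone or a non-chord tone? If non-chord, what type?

Non-chord tone — a neighbor tone.

The harmony at that moment is C♯ major triad (C♯, E♯, G♯); D♯ is not a chord tone.
It is approached by step down from E♯ and left by step up to E♯.
Step away and step back to the same note — a neighbor tone (lower neighbor).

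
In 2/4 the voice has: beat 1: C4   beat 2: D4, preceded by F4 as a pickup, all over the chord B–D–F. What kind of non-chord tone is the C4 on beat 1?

The harmony at that moment is B diminished triad (B, D, F); C4 is not a chord tone.
It is approached by leap down from F4 and left by step up to D4.
Leap in, step out, metrically accented — an appoggiatura.

Appoggiatura.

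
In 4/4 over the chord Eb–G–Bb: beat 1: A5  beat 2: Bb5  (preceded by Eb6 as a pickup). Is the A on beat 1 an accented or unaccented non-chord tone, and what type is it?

Accented appoggiatura.

The harmony at that moment is Eb major triad (Eb, G, Bb); A5 is not a chord tone.
It is approached by leap down from Eb6 and left by step up to Bb5.
Leap in, step out — an appoggiatura.
It falls on the downbeat, so it is accented.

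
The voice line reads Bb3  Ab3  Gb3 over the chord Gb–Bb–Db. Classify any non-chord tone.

The harmony at that moment is Gb major triad (Gb, Bb, Db); Ab3 is not a chord tone.
It is approached by step down from Bb3 and left by step down to Gb3.
Step in, step out in the same direction — a passing tone.

Ab3 is a passing tone.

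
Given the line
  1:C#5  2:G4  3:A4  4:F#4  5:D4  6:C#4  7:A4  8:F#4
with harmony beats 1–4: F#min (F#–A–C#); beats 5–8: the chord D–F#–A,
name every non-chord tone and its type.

G4 (beat 2) — appoggiatura; C#4 (beat 6) — escape tone.

The harmony at that moment is F# minor triad (F#, A, C#); G4 is not a chord tone.
It is approached by leap down from C#5 and left by step up to A4.
Leap in, step out — an appoggiatura.
The harmony at that moment is D major triad (D, F#, A); C#4 is not a chord tone.
It is approached by step down from D4 and left by leap up to A4.
Step in, leap out — an escape tone.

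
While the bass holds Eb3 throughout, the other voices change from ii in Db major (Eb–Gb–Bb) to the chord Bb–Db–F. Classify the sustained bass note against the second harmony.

The harmony at that moment is Bb minor triad (Bb, Db, F); Eb3 is not a chord tone.
It is held over (the same pitch as the preceding Eb3) and then sustained as the same pitch into the next harmony.
Sustained through a change of harmony — a pedal tone.

Pedal tone (pedal point).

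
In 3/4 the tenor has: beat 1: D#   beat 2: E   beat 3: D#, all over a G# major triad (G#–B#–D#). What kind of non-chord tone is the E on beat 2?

The harmony at that moment is G# major triad (G#, B#, D#); E is not a chord tone.
It is approached by step up from D# and left by step down to D#.
Step away and step back to the same note — a neighbor tone (upper neighbor).

Upper neighbor tone.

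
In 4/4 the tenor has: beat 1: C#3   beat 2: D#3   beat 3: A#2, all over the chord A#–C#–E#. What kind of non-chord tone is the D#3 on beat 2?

The harmony at that moment is A# minor triad (A#, C#, E#); D#3 is not a chord tone.
It is approached by step up from C#3 and left by leap down to A#2.
Step in, leap out, on a weak beat — an escape tone.

Escape tone.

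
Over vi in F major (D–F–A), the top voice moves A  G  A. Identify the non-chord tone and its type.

G is a neighbor tone.

The harmony at that moment is D minor triad (D, F, A); G is not a chord tone.
It is approached by step down from A and left by step up to A.
Step away and step back to the same note — a neighbor tone (lower neighbor).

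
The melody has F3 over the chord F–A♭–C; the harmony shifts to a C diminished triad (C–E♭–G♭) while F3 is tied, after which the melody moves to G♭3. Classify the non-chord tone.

F3 is a retardation.

The harmony at that moment is C diminished triad (C, E♭, G♭); F3 is not a chord tone.
It is held over (the same pitch as the preceding F3) and left by step up to G♭3.
Held over from the previous chord and resolving up by step — a retardation.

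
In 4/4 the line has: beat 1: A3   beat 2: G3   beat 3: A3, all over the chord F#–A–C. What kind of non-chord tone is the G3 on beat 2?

Lower neighbor tone.

The harmony at that moment is F# diminished triad (F#, A, C); G3 is not a chord tone.
It is approached by step down from A3 and left by step up to A3.
Step away and step back to the same note — a neighbor tone (lower neighbor).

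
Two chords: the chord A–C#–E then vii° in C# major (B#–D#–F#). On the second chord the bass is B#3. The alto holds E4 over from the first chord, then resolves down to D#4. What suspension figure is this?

4–3 suspension.

At the second chord the bass is B#3. The suspended E4 lies a fourth above the bass; after resolving down by step to D#4, the interval above the bass becomes a third.
Suspension figures are named by those two intervals: 4–3.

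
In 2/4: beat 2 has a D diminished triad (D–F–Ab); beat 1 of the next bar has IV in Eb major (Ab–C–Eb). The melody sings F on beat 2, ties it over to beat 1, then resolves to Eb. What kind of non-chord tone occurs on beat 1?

The harmony at that moment is Ab major triad (Ab, C, Eb); F is not a chord tone.
It is held over (the same pitch as the preceding F) and left by step down to Eb.
Held over from the previous chord and resolving down by step — a suspension.

Suspension.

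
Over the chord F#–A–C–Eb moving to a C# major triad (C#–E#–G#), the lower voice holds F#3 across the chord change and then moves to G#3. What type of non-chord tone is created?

F#3 is a retardation.

The harmony at that moment is C# major triad (C#, E#, G#); F#3 is not a chord tone.
It is held over (the same pitch as the preceding F#3) and left by step up to G#3.
Held over from the previous chord and resolving up by step — a retardation.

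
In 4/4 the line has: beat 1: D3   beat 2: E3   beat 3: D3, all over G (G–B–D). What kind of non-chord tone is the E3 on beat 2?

Upper neighbor tone.

The harmony at that moment is G major triad (G, B, D); E3 is not a chord tone.
It is approached by step up from D3 and left by step down to D3.
Step away and step back to the same note — a neighbor tone (upper neighbor).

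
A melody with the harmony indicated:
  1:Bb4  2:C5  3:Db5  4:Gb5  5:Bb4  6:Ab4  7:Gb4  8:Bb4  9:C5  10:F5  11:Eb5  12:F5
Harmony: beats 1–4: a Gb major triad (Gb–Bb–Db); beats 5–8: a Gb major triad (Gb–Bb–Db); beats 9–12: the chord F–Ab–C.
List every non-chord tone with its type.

C5 (beat 2) — passing tone; Ab4 (beat 6) — passing tone; Eb5 (beat 11) — neighbor tone.

The harmony at that moment is Gb major triad (Gb, Bb, Db); C5 is not a chord tone.
It is approached by step up from Bb4 and left by step up to Db5.
Step in, step out in the same direction — a passing tone.
The harmony at that moment is Gb major triad (Gb, Bb, Db); Ab4 is not a chord tone.
It is approached by step down from Bb4 and left by step down to Gb4.
Step in, step out in the same direction — a passing tone.
The harmony at that moment is F minor triad (F, Ab, C); Eb5 is not a chord tone.
It is approached by step down from F5 and left by step up to F5.
Step away and step back to the same note — a neighbor tone (lower neighbor).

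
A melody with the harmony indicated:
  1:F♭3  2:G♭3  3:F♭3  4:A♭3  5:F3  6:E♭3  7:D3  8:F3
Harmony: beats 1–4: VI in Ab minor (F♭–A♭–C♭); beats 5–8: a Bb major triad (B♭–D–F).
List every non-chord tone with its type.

The harmony at that moment is F♭ major triad (F♭, A♭, C♭); G♭3 is not a chord tone.
It is approached by step up from F♭3 and left by step down to F♭3.
Step away and step back to the same note — a neighbor tone (upper neighbor).
The harmony at that moment is B♭ major triad (B♭, D, F); E♭3 is not a chord tone.
It is approached by step down from F3 and left by step down to D3.
Step in, step out in the same direction — a passing tone.

G♭3 (beat 2) — neighbor tone; E♭3 (beat 6) — passing tone.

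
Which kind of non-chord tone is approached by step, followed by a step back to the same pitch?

Neighbor tone.

Approach: by step. Departure: by step in the opposite direction, back to the starting pitch.
Stepwise on both sides but reversing to return to the same chord tone — a neighbor tone. (Had it continued onward in the same direction it would be a passing tone instead.)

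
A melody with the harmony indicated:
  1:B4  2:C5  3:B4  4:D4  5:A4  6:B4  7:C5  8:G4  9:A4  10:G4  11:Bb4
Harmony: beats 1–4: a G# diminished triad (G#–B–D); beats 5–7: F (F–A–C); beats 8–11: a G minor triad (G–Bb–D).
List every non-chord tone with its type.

C5 (beat 2) — neighbor tone; B4 (beat 6) — passing tone; A4 (beat 9) — neighbor tone.

The harmony at that moment is G# diminished triad (G#, B, D); C5 is not a chord tone.
It is approached by step up from B4 and left by step down to B4.
Step away and step back to the same note — a neighbor tone (upper neighbor).
The harmony at that moment is F major triad (F, A, C); B4 is not a chord tone.
It is approached by step up from A4 and left by step up to C5.
Step in, step out in the same direction — a passing tone.
The harmony at that moment is G minor triad (G, Bb, D); A4 is not a chord tone.
It is approached by step up from G4 and left by step down to G4.
Step away and step back to the same note — a neighbor tone (upper neighbor).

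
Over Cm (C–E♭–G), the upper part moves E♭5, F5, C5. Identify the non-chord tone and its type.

F5 is an escape tone.

The harmony at that moment is C minor triad (C, E♭, G); F5 is not a chord tone.
It is approached by step up from E♭5 and left by leap down to C5.
Step in, leap out — an escape tone.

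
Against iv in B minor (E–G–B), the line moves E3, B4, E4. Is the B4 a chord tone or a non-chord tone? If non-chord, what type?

E minor triad contains E, G, B; B is the fifth, so it is a chord tone.

Chord tone (the fifth of E minor triad).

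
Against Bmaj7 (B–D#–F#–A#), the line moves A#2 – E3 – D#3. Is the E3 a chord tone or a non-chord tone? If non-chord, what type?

The harmony at that moment is B major seventh chord (B, D#, F#, A#); E3 is not a chord tone.
It is approached by leap up from A#2 and left by step down to D#3.
Leap in, step out — an appoggiatura.

Non-chord tone — an appoggiatura.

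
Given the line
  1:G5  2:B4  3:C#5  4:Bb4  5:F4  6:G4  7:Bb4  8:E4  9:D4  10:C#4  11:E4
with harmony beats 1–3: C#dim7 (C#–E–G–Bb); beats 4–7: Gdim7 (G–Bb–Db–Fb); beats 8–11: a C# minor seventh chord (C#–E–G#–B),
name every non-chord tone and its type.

B4 (beat 2) — appoggiatura; F4 (beat 5) — appoggiatura; D4 (beat 9) — passing tone.

The harmony at that moment is C# diminished seventh chord (C#, E, G, Bb); B4 is not a chord tone.
It is approached by leap down from G5 and left by step up to C#5.
Leap in, step out — an appoggiatura.
The harmony at that moment is G diminished seventh chord (G, Bb, Db, Fb); F4 is not a chord tone.
It is approached by leap down from Bb4 and left by step up to G4.
Leap in, step out — an appoggiatura.
The harmony at that moment is C# minor seventh chord (C#, E, G#, B); D4 is not a chord tone.
It is approached by step down from E4 and left by step down to C#4.
Step in, step out in the same direction — a passing tone.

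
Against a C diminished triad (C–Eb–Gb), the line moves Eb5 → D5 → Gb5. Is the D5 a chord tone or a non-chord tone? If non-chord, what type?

Non-chord tone — an escape tone.

The harmony at that moment is C diminished triad (C, Eb, Gb); D5 is not a chord tone.
It is approached by step down from Eb5 and left by leap up to Gb5.
Step in, leap out — an escape tone.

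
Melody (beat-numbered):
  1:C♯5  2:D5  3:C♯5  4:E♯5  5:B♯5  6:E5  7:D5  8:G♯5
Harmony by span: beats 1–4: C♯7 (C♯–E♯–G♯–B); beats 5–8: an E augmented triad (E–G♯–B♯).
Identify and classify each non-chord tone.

D5 (beat 2) — neighbor tone; D5 (beat 7) — escape tone.

The harmony at that moment is C♯ dominant seventh chord (C♯, E♯, G♯, B); D5 is not a chord tone.
It is approached by step up from C♯5 and left by step down to C♯5.
Step away and step back to the same note — a neighbor tone (upper neighbor).
The harmony at that moment is E augmented triad (E, G♯, B♯); D5 is not a chord tone.
It is approached by step down from E5 and left by leap up to G♯5.
Step in, leap out — an escape tone.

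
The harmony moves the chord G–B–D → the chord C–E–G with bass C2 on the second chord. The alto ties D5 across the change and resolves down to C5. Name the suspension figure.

At the second chord the bass is C2. The suspended D5 lies a ninth above the bass; after resolving down by step to C5, the interval above the bass becomes an octave.
Suspension figures are named by those two intervals: 9–8.

9–8 suspension.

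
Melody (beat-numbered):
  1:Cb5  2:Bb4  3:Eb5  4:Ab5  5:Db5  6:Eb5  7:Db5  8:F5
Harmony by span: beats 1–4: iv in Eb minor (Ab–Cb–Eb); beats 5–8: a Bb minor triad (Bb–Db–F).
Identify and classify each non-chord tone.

The harmony at that moment is Ab minor triad (Ab, Cb, Eb); Bb4 is not a chord tone.
It is approached by step down from Cb5 and left by leap up to Eb5.
Step in, leap out — an escape tone.
The harmony at that moment is Bb minor triad (Bb, Db, F); Eb5 is not a chord tone.
It is approached by step up from Db5 and left by step down to Db5.
Step away and step back to the same note — a neighbor tone (upper neighbor).

Bb4 (beat 2) — escape tone; Eb5 (beat 6) — neighbor tone.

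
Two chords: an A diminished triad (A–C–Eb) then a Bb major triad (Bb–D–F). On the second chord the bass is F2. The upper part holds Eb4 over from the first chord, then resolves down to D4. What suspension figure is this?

At the second chord the bass is F2. The suspended Eb4 lies a seventh above the bass; after resolving down by step to D4, the interval above the bass becomes a sixth.
Suspension figures are named by those two intervals: 7–6.

7–6 suspension.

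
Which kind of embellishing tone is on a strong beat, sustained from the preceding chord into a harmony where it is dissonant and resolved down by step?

Suspension.

Approach: by preparation — the pitch is first a chord tone, then held (tied or repeated) while the harmony changes under it. Departure: down by step. Metric position: strong.
A prepared dissonance that resolves downward by step — a suspension. (The same figure resolving upward would be a retardation.)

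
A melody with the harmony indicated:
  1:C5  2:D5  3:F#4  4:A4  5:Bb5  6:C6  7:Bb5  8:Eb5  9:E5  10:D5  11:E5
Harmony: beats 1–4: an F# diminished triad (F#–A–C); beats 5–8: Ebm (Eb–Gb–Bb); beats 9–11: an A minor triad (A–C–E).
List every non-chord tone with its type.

The harmony at that moment is F# diminished triad (F#, A, C); D5 is not a chord tone.
It is approached by step up from C5 and left by leap down to F#4.
Step in, leap out — an escape tone.
The harmony at that moment is Eb minor triad (Eb, Gb, Bb); C6 is not a chord tone.
It is approached by step up from Bb5 and left by step down to Bb5.
Step away and step back to the same note — a neighbor tone (upper neighbor).
The harmony at that moment is A minor triad (A, C, E); D5 is not a chord tone.
It is approached by step down from E5 and left by step up to E5.
Step away and step back to the same note — a neighbor tone (lower neighbor).

D5 (beat 2) — escape tone; C6 (beat 6) — neighbor tone; D5 (beat 10) — neighbor tone.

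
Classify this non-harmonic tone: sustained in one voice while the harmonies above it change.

Pedal tone.

Approach: none. Departure: none — a single pitch is sustained while the chords change around it, passing through harmonies that do not contain it.
No melodic motion at all; the dissonance is created entirely by the moving harmonies against the stationary note — a pedal tone (pedal point).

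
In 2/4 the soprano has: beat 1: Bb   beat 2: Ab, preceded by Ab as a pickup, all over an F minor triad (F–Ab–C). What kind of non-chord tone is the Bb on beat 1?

Upper neighbor tone.

The harmony at that moment is F minor triad (F, Ab, C); Bb is not a chord tone.
It is approached by step up from Ab and left by step down to Ab.
Step away and step back to the same note — a neighbor tone (upper neighbor).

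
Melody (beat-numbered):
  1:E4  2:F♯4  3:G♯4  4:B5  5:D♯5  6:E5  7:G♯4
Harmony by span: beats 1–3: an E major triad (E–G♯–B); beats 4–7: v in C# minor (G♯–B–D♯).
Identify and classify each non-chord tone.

F♯4 (beat 2) — passing tone; E5 (beat 6) — escape tone.

The harmony at that moment is E major triad (E, G♯, B); F♯4 is not a chord tone.
It is approached by step up from E4 and left by step up to G♯4.
Step in, step out in the same direction — a passing tone.
The harmony at that moment is G♯ minor triad (G♯, B, D♯); E5 is not a chord tone.
It is approached by step up from D♯5 and left by leap down to G♯4.
Step in, leap out — an escape tone.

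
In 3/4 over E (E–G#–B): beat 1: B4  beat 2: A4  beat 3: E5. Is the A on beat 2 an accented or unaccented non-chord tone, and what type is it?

Unaccented escape tone.

The harmony at that moment is E major triad (E, G#, B); A4 is not a chord tone.
It is approached by step down from B4 and left by leap up to E5.
Step in, leap out — an escape tone.
It falls on a weak beat, so it is unaccented.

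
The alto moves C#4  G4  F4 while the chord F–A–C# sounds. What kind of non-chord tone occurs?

G4 is an appoggiatura.

The harmony at that moment is F augmented triad (F, A, C#); G4 is not a chord tone.
It is approached by leap up from C#4 and left by step down to F4.
Leap in, step out — an appoggiatura.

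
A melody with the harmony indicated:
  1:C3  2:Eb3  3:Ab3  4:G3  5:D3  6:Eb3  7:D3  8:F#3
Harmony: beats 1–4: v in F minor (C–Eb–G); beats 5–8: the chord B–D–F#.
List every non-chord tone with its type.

The harmony at that moment is C minor triad (C, Eb, G); Ab3 is not a chord tone.
It is approached by leap up from Eb3 and left by step down to G3.
Leap in, step out — an appoggiatura.
The harmony at that moment is B minor triad (B, D, F#); Eb3 is not a chord tone.
It is approached by step up from D3 and left by step down to D3.
Step away and step back to the same note — a neighbor tone (upper neighbor).

Ab3 (beat 3) — appoggiatura; Eb3 (beat 6) — neighbor tone.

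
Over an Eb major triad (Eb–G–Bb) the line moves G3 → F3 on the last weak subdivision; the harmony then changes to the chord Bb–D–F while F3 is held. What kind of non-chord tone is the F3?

The harmony at that moment is Eb major triad (Eb, G, Bb); F3 is not a chord tone.
It is approached by step down from G3 and then sustained as the same pitch into the next harmony.
Arriving early and becoming a chord tone when the harmony changes — an anticipation.

F3 is an anticipation.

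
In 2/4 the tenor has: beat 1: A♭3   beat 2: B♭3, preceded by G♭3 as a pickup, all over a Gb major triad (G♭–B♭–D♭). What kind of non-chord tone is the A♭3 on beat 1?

The harmony at that moment is G♭ major triad (G♭, B♭, D♭); A♭3 is not a chord tone.
It is approached by step up from G♭3 and left by step up to B♭3.
Step in, step out in the same direction — a passing tone.

Passing tone.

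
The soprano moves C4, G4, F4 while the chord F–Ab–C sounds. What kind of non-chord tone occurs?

G4 is an appoggiatura.

The harmony at that moment is F minor triad (F, Ab, C); G4 is not a chord tone.
It is approached by leap up from C4 and left by step down to F4.
Leap in, step out — an appoggiatura.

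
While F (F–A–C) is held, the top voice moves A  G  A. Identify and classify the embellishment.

G is a neighbor tone.

The harmony at that moment is F major triad (F, A, C); G is not a chord tone.
It is approached by step down from A and left by step up to A.
Step away and step back to the same note — a neighbor tone (lower neighbor).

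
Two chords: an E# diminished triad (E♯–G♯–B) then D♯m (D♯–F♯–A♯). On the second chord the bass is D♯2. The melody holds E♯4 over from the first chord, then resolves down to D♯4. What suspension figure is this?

At the second chord the bass is D♯2. The suspended E♯4 lies a ninth above the bass; after resolving down by step to D♯4, the interval above the bass becomes an octave.
Suspension figures are named by those two intervals: 9–8.

9–8 suspension.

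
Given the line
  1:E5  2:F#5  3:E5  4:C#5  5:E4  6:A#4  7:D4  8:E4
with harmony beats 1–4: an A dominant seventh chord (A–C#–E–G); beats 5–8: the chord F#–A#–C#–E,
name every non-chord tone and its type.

The harmony at that moment is A dominant seventh chord (A, C#, E, G); F#5 is not a chord tone.
It is approached by step up from E5 and left by step down to E5.
Step away and step back to the same note — a neighbor tone (upper neighbor).
The harmony at that moment is F# dominant seventh chord (F#, A#, C#, E); D4 is not a chord tone.
It is approached by leap down from A#4 and left by step up to E4.
Leap in, step out — an appoggiatura.

F#5 (beat 2) — neighbor tone; D4 (beat 7) — appoggiatura.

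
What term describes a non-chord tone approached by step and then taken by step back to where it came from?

Approach: by step. Departure: by step in the opposite direction, back to the starting pitch.
Stepwise on both sides but reversing to return to the same chord tone — a neighbor tone. (Had it continued onward in the same direction it would be a passing tone instead.)

Neighbor tone.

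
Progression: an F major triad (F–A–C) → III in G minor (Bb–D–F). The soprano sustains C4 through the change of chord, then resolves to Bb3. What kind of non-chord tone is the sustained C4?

The harmony at that moment is Bb major triad (Bb, D, F); C4 is not a chord tone.
It is held over (the same pitch as the preceding C4) and left by step down to Bb3.
Held over from the previous chord and resolving down by step — a suspension.

C4 is a suspension.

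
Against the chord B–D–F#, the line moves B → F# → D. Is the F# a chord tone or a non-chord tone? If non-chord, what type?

B minor triad contains B, D, F#; F# is the fifth, so it is a chord tone.

Chord tone (the fifth of B minor triad).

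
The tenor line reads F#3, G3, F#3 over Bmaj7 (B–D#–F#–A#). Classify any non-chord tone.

G3 is a neighbor tone.

The harmony at that moment is B major seventh chord (B, D#, F#, A#); G3 is not a chord tone.
It is approached by step up from F#3 and left by step down to F#3.
Step away and step back to the same note — a neighbor tone (upper neighbor).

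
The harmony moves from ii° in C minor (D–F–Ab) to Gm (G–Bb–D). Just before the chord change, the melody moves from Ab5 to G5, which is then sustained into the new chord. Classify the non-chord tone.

The harmony at that moment is D diminished triad (D, F, Ab); G5 is not a chord tone.
It is approached by step down from Ab5 and then sustained as the same pitch into the next harmony.
Arriving early and becoming a chord tone when the harmony changes — an anticipation.

G5 is an anticipation.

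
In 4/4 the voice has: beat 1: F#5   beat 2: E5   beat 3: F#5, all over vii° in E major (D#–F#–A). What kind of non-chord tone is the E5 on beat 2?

Lower neighbor tone.

The harmony at that moment is D# diminished triad (D#, F#, A); E5 is not a chord tone.
It is approached by step down from F#5 and left by step up to F#5.
Step away and step back to the same note — a neighbor tone (lower neighbor).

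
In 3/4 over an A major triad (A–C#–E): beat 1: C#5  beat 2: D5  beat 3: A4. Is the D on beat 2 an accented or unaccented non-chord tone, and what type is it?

The harmony at that moment is A major triad (A, C#, E); D5 is not a chord tone.
It is approached by step up from C#5 and left by leap down to A4.
Step in, leap out — an escape tone.
It falls on a weak beat, so it is unaccented.

Unaccented escape tone.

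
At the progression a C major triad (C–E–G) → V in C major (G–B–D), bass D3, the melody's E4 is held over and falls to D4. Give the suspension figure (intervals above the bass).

At the second chord the bass is D3. The suspended E4 lies a ninth above the bass; after resolving down by step to D4, the interval above the bass becomes an octave.
Suspension figures are named by those two intervals: 9–8.

9–8 suspension.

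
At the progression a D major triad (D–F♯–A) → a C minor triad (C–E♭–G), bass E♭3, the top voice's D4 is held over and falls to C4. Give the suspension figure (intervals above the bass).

7–6 suspension.

At the second chord the bass is E♭3. The suspended D4 lies a seventh above the bass; after resolving down by step to C4, the interval above the bass becomes a sixth.
Suspension figures are named by those two intervals: 7–6.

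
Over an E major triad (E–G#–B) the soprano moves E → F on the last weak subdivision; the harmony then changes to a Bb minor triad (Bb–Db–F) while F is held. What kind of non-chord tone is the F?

The harmony at that moment is E major triad (E, G#, B); F is not a chord tone.
It is approached by step up from E and then sustained as the same pitch into the next harmony.
Arriving early and becoming a chord tone when the harmony changes — an anticipation.

F is an anticipation.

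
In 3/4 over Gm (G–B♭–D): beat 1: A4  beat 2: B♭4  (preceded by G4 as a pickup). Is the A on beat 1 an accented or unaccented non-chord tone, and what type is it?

The harmony at that moment is G minor triad (G, B♭, D); A4 is not a chord tone.
It is approached by step up from G4 and left by step up to B♭4.
Step in, step out in the same direction — a passing tone.
It falls on the downbeat, so it is accented.

Accented passing tone.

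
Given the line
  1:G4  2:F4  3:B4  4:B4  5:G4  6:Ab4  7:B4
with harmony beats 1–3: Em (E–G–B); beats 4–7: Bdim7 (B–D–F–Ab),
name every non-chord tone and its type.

The harmony at that moment is E minor triad (E, G, B); F4 is not a chord tone.
It is approached by step down from G4 and left by leap up to B4.
Step in, leap out — an escape tone.
The harmony at that moment is B diminished seventh chord (B, D, F, Ab); G4 is not a chord tone.
It is approached by leap down from B4 and left by step up to Ab4.
Leap in, step out — an appoggiatura.

F4 (beat 2) — escape tone; G4 (beat 5) — appoggiatura.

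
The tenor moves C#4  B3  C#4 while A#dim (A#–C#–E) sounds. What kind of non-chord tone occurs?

B3 is a neighbor tone.

The harmony at that moment is A# diminished triad (A#, C#, E); B3 is not a chord tone.
It is approached by step down from C#4 and left by step up to C#4.
Step away and step back to the same note — a neighbor tone (lower neighbor).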